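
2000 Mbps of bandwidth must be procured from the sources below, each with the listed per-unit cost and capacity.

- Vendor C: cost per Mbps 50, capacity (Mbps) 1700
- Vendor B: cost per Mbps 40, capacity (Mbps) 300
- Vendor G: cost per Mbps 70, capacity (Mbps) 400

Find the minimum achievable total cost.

97000

Cheapest first:
Take 300 from Vendor B at 40 ; need 1700 more.
Vendor C (50): use full 1700 ; 0 Mbps to go.
Vendor G: unused.
Cost = 300×40 + 1700×50 = 97000.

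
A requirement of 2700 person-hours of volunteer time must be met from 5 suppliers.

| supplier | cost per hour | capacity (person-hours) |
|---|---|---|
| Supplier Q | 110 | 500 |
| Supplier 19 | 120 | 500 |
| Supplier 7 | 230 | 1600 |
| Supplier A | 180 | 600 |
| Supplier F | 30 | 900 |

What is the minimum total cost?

296000

Fill from the cheapest supplier first.
Take 900 from Supplier F at 30 — need 1800 more.
Supplier Q at 110: take all 500 person-hours — 1300 still needed.
Take 500 from Supplier 19 at 120 — need 800 more.
Supplier A at 180: take all 600 person-hours — 200 still needed.
Supplier 7 (230): take the remaining 200 — done.
Cost = 900×30 + 500×110 + 500×120 + 600×180 + 200×230 = 296000.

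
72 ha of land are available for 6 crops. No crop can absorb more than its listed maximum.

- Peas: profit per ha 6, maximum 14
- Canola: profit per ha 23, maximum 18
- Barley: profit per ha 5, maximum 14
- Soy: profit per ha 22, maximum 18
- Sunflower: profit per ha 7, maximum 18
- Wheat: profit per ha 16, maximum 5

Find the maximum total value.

Rank by profit per ha: Canola 23 > Soy 22 > Wheat 16 > Sunflower 7 > Peas 6 > Barley 5.
Canola takes 18 to reach its cap of 18 — 54 left.
Soy takes 18 to reach its cap of 18 — 36 left.
Give Wheat 5 to hit its cap of 5 — 31 left.
Sunflower takes 18 to reach its cap of 18 — 13 left.
Peas has room for 14 but only 13 remain, so it gets 13.
Total = 6×13 + 23×18 + 22×18 + 7×18 + 16×5 = 1094.

1094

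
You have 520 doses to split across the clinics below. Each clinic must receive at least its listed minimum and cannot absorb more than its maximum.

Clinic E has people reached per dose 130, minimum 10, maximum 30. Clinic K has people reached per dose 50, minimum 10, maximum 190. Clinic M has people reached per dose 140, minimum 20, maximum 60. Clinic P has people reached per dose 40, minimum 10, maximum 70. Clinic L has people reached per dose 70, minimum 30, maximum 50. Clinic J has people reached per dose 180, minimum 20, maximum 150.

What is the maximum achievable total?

Meeting every minimum uses 10+10+20+10+30+20 = 100 doses, leaving 420.
Highest people reached per dose first: Clinic J 180 > Clinic M 140 > Clinic E 130 > Clinic L 70 > Clinic K 50 > Clinic P 40.
Clinic J takes 130 more to reach its cap of 150 → 290 left.
Give Clinic M 40 more to hit its cap of 60 → 250 left.
Clinic E takes 20 more to reach its cap of 30 → 230 left.
Clinic L: +20 to 50 (cap) → 210 left.
Clinic K takes 180 more to reach its cap of 190 → 30 left.
Clinic P has room for 60 more but only 30 remain, so it gets 40.
Total = 130×30 + 50×190 + 140×60 + 40×40 + 70×50 + 180×150 = 53900.

53900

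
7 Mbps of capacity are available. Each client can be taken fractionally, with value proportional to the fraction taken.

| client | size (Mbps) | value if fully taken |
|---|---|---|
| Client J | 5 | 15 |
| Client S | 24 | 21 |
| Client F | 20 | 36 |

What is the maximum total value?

18.6

Rank by value-to-size ratio: Client J 15/5≈3, Client F 36/20≈1.8, Client S 21/24≈0.875.
All 5 Mbps of Client J fit (value 15) ; 2 remain.
Fill the last 2 Mbps with part of Client F: 2/20 of it earns 3.6.
Total value = 18.6.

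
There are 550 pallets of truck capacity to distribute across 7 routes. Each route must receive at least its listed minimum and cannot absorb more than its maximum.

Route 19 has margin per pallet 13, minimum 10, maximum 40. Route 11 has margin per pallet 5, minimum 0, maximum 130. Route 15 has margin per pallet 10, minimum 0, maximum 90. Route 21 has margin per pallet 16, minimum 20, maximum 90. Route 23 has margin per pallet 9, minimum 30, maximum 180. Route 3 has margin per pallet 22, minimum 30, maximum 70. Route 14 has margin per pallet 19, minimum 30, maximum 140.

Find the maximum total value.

Meeting every minimum uses 10+0+0+20+30+30+30 = 120 pallets, leaving 430.
Highest margin per pallet first: Route 3 22 > Route 14 19 > Route 21 16 > Route 19 13 > Route 15 10 > Route 23 9 > Route 11 5.
Give Route 3 40 more to hit its cap of 70 → 390 left.
Route 14 takes 110 more to reach its cap of 140 → 280 left.
Route 21: +70 to 90 (cap) → 210 left.
Route 19 takes 30 more to reach its cap of 40 → 180 left.
Give Route 15 90 more to hit its cap of 90 → 90 left.
Only 90 left; Route 23 takes them to reach 120.
Total = 13×40 + 10×90 + 16×90 + 9×120 + 22×70 + 19×140 = 8140.

8140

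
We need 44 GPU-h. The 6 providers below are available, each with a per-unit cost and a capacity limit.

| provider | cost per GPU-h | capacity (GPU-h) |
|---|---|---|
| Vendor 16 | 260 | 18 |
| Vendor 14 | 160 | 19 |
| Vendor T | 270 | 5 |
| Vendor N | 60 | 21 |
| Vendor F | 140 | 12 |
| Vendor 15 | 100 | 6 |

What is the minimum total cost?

Fill from the cheapest provider first.
Take 21 from Vendor N at 60 → need 23 more.
Vendor 15 at 100: take all 6 GPU-h → 17 still needed.
Take 12 from Vendor F at 140 → need 5 more.
Vendor 14 (160): take the remaining 5 → done.
Vendor 16, Vendor T: unused.
Cost = 21×60 + 6×100 + 12×140 + 5×160 = 4340.

4340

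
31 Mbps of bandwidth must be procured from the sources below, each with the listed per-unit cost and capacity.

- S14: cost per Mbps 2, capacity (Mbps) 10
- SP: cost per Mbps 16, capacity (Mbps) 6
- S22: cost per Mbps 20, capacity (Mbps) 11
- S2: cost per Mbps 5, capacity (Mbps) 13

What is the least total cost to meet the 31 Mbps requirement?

Fill from the cheapest source first.
S14 at 2: take all 10 Mbps — 21 still needed.
Take 13 from S2 at 5 — need 8 more.
SP at 16: take all 6 Mbps — 2 still needed.
S22 at 20: take 2 of its 11 — requirement met.
Cost = 10×2 + 13×5 + 6×16 + 2×20 = 221.

221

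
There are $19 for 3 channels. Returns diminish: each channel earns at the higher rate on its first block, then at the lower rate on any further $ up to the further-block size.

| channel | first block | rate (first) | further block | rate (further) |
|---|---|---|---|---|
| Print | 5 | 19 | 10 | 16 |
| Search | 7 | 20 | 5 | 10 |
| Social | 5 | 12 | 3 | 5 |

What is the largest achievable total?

347

Treat each block as its own option and order by rate: Search/first 20 > Print/first 19 > Print/second 16 > Social/first 12 > Search/second 10 > Social/second 5.
Fill Search first block (7 at 20) ; 12 left.
Print first at 19: fill all 5 ; 7 left.
7 remain; put them into Print second at 16.
Total = 20×7 + 19×5 + 16×7 = 347.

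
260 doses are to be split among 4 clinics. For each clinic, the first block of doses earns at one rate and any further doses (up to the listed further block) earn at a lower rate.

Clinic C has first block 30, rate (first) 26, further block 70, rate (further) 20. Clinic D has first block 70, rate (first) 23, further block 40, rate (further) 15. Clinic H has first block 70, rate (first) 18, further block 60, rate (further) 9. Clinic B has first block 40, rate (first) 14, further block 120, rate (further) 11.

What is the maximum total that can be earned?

5350

Rank every tier by rate: Clinic C/tier1 26 > Clinic D/tier1 23 > Clinic C/tier2 20 > Clinic H/tier1 18 > Clinic D/tier2 15 > Clinic B/tier1 14 > Clinic B/tier2 11 > Clinic H/tier2 9.
Fill Clinic C tier1 block (30 at 26) → 230 left.
Clinic D/tier1 (23): +70 → 160 left.
Clinic C tier2 at 20: fill all 70 → 90 left.
Clinic H/tier1 (18): +70 → 20 left.
20 remain; put them into Clinic D tier2 at 15.
Total = 26×30 + 23×70 + 20×70 + 18×70 + 15×20 = 5350.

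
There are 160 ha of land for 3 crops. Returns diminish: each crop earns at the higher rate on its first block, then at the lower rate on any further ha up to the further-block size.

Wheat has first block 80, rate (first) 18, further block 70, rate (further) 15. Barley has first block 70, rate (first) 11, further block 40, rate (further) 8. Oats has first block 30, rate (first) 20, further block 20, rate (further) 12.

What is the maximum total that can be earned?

Order all 6 blocks by rate: Oats/tier1 20 > Wheat/tier1 18 > Wheat/tier2 15 > Oats/tier2 12 > Barley/tier1 11 > Barley/tier2 8.
Oats/tier1 (20): +30 → 130 left.
Wheat tier1 at 18: fill all 80 → 50 left.
Wheat tier2 at 15: only 50 left, fill 50.
Total = 20×30 + 18×80 + 15×50 = 2790.

2790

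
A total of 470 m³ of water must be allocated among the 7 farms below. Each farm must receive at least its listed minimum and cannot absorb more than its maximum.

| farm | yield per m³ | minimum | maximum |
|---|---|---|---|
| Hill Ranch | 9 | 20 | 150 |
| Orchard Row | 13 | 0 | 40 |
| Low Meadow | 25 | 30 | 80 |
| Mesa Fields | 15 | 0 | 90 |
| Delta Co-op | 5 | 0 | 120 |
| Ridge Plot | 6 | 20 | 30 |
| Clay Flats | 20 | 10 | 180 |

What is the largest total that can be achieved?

Meeting every minimum uses 20+0+30+0+0+20+10 = 80 m³, leaving 390.
Highest yield per m³ first: Low Meadow 25 > Clay Flats 20 > Mesa Fields 15 > Orchard Row 13 > Hill Ranch 9 > Ridge Plot 6 > Delta Co-op 5.
Low Meadow: +50 to 80 (cap) → 340 left.
Give Clay Flats 170 more to hit its cap of 180 → 170 left.
Mesa Fields takes 90 more to reach its cap of 90 → 80 left.
Give Orchard Row 40 more to hit its cap of 40 → 40 left.
Hill Ranch has room for 130 more but only 40 remain, so it gets 60.
Total = 9×60 + 13×40 + 25×80 + 15×90 + 6×20 + 20×180 = 8130.

8130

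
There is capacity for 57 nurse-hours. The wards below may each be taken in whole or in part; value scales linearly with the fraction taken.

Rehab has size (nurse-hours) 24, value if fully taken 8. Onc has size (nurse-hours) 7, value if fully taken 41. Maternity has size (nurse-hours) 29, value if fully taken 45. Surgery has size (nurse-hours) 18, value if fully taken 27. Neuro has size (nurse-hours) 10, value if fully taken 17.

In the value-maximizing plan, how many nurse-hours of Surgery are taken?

Sort by value density: Onc 41/7≈5.86, Neuro 17/10≈1.7, Maternity 45/29≈1.55, Surgery 27/18≈1.5, Rehab 8/24≈0.333.
Take all of Onc (7 nurse-hours, value 41) → 50 nurse-hours left.
Take all of Neuro (10 nurse-hours, value 17) → 40 nurse-hours left.
Take all of Maternity (29 nurse-hours, value 45) → 11 nurse-hours left.
11 nurse-hours left: a 11/18 share of Surgery gives 27×11/18 = 16.5.

11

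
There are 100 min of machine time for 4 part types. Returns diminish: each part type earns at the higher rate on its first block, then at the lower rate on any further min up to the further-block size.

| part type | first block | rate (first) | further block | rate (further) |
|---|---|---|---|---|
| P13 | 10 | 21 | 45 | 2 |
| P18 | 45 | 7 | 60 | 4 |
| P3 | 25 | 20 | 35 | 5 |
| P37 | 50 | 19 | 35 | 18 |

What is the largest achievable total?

Order all 8 blocks by rate: P13/first 21 > P3/first 20 > P37/first 19 > P37/second 18 > P18/first 7 > P3/second 5 > P18/second 4 > P13/second 2.
P13 first at 21: fill all 10 → 90 left.
P3/first (20): +25 → 65 left.
P37 first at 19: fill all 50 → 15 left.
P37/second: +15 of 35 at 18; pool empty.
Total = 21×10 + 20×25 + 19×50 + 18×15 = 1930.

1930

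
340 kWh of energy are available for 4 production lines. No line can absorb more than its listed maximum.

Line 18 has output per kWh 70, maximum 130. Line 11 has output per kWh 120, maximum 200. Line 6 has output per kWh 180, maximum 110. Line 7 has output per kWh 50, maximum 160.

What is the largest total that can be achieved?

45900

Order the production lines by output per kWh: Line 6 180 > Line 11 120 > Line 18 70 > Line 7 50.
Line 6 takes 110 to reach its cap of 110 ; 230 left.
Line 11: +200 to 200 (cap) ; 30 left.
Line 18: +30 (room for 130) → 30. Pool exhausted.
Total = 70×30 + 120×200 + 180×110 = 45900.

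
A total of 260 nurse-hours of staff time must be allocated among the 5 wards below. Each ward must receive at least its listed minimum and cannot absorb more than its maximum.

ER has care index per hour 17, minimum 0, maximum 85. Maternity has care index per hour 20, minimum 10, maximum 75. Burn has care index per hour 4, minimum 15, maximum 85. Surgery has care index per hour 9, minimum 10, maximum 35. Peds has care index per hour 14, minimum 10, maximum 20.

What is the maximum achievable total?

3720

Meeting every minimum uses 0+10+15+10+10 = 45 nurse-hours, leaving 215.
Rank by care index per hour: Maternity 20 > ER 17 > Peds 14 > Surgery 9 > Burn 4.
Give Maternity 65 more to hit its cap of 75 — 150 left.
ER takes 85 more to reach its cap of 85 — 65 left.
Peds: +10 to 20 (cap) — 55 left.
Surgery: +25 to 35 (cap) — 30 left.
Only 30 left; Burn takes them to reach 45.
Total = 17×85 + 20×75 + 4×45 + 9×35 + 14×20 = 3720.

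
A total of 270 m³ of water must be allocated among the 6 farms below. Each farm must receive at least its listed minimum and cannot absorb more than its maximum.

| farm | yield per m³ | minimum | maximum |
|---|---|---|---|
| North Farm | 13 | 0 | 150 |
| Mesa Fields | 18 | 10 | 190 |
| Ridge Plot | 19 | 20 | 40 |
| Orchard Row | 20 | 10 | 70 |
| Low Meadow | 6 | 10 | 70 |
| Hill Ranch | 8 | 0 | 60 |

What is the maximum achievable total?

Meeting every minimum uses 0+10+20+10+10+0 = 50 m³, leaving 220.
Highest yield per m³ first: Orchard Row 20 > Ridge Plot 19 > Mesa Fields 18 > North Farm 13 > Hill Ranch 8 > Low Meadow 6.
Orchard Row: +60 to 70 (cap) → 160 left.
Ridge Plot takes 20 more to reach its cap of 40 → 140 left.
Mesa Fields has room for 180 more but only 140 remain, so it gets 150.
Total = 18×150 + 19×40 + 20×70 + 6×10 = 4920.

4920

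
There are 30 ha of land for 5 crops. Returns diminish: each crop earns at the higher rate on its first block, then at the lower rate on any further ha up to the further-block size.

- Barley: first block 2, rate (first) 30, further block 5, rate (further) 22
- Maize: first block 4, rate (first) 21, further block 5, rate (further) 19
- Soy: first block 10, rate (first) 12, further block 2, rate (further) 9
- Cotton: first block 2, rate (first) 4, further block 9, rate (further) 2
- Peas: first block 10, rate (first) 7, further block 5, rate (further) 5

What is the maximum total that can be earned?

Treat each block as its own option and order by rate: Barley/T1 30 > Barley/T2 22 > Maize/T1 21 > Maize/T2 19 > Soy/T1 12 > Soy/T2 9 > Peas/T1 7 > Peas/T2 5 > Cotton/T1 4 > Cotton/T2 2.
Barley/T1 (30): +2 ; 28 left.
Fill Barley T2 block (5 at 22) ; 23 left.
Fill Maize T1 block (4 at 21) ; 19 left.
Maize/T2 (19): +5 ; 14 left.
Fill Soy T1 block (10 at 12) ; 4 left.
Fill Soy T2 block (2 at 9) ; 2 left.
Peas/T1: +2 of 10 at 7; pool empty.
Total = 30×2 + 22×5 + 21×4 + 19×5 + 12×10 + 9×2 + 7×2 = 501.

501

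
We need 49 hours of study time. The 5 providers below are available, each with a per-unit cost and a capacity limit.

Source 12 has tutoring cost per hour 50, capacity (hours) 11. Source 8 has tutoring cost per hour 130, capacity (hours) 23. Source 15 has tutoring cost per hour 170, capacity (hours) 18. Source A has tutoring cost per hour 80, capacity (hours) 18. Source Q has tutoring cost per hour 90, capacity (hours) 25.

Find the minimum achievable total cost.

3790

Cheapest first:
Source 12 (50): use full 11 — 38 hours to go.
Source A at 80: take all 18 hours — 20 still needed.
Source Q at 90: take 20 of its 25 — requirement met.
Source 8, Source 15: unused.
Cost = 11×50 + 18×80 + 20×90 = 3790.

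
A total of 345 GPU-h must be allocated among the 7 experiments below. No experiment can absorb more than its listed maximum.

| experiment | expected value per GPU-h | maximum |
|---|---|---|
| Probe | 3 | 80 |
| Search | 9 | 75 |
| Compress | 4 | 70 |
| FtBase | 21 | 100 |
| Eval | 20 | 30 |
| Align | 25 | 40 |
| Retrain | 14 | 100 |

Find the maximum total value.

Rank by expected value per GPU-h: Align 25 > FtBase 21 > Eval 20 > Retrain 14 > Search 9 > Compress 4 > Probe 3.
Align takes 40 to reach its cap of 40 ; 305 left.
FtBase takes 100 to reach its cap of 100 ; 205 left.
Eval: +30 to 30 (cap) ; 175 left.
Give Retrain 100 to hit its cap of 100 ; 75 left.
Search: +75 to 75 (cap) ; 0 left.
Total = 9×75 + 21×100 + 20×30 + 25×40 + 14×100 = 5775.

5775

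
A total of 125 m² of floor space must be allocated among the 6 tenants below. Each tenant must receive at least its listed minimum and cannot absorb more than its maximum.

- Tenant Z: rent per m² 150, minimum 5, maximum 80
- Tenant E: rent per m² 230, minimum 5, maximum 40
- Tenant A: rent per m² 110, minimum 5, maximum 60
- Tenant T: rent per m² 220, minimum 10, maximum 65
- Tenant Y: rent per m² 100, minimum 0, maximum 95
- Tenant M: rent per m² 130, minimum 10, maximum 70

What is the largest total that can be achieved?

Meeting every minimum uses 5+5+5+10+0+10 = 35 m², leaving 90.
Highest rent per m² first: Tenant E 230 > Tenant T 220 > Tenant Z 150 > Tenant M 130 > Tenant A 110 > Tenant Y 100.
Tenant E takes 35 more to reach its cap of 40 — 55 left.
Tenant T: +55 to 65 (cap) — 0 left.
Total = 150×5 + 230×40 + 110×5 + 220×65 + 130×10 = 26100.

26100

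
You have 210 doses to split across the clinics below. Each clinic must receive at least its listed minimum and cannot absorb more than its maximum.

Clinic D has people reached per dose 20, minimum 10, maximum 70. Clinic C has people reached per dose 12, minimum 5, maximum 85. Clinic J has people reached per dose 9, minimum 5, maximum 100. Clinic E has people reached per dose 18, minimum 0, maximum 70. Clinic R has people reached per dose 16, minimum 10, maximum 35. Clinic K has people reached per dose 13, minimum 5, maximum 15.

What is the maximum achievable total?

3640

Meeting every minimum uses 10+5+5+0+10+5 = 35 doses, leaving 175.
Highest people reached per dose first: Clinic D 20 > Clinic E 18 > Clinic R 16 > Clinic K 13 > Clinic C 12 > Clinic J 9.
Give Clinic D 60 more to hit its cap of 70 → 115 left.
Clinic E takes 70 more to reach its cap of 70 → 45 left.
Clinic R takes 25 more to reach its cap of 35 → 20 left.
Give Clinic K 10 more to hit its cap of 15 → 10 left.
Clinic C has room for 80 more but only 10 remain, so it gets 15.
Total = 20×70 + 12×15 + 9×5 + 18×70 + 16×35 + 13×15 = 3640.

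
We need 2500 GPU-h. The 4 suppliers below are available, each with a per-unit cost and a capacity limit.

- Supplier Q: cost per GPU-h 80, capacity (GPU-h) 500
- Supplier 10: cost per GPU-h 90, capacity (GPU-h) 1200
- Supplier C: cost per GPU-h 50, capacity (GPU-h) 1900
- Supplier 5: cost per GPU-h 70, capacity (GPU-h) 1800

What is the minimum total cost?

Use suppliers in increasing cost order.
Supplier C at 50: take all 1900 GPU-h ; 600 still needed.
Supplier 5 (70): take the remaining 600 ; done.
Supplier Q, Supplier 10: unused.
Cost = 1900×50 + 600×70 = 137000.

137000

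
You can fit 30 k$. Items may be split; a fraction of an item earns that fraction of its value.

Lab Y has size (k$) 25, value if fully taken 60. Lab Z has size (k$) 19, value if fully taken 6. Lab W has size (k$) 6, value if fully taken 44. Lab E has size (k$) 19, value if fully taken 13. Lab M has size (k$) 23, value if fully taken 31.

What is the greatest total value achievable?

Rank by value-to-size ratio: Lab W 44/6≈7.33, Lab Y 60/25≈2.4, Lab M 31/23≈1.35, Lab E 13/19≈0.684, Lab Z 6/19≈0.316.
Take all of Lab W (6 k$, value 44) → 24 k$ left.
24 k$ left: a 24/25 share of Lab Y gives 60×24/25 = 57.6.
Total value = 101.6.

101.6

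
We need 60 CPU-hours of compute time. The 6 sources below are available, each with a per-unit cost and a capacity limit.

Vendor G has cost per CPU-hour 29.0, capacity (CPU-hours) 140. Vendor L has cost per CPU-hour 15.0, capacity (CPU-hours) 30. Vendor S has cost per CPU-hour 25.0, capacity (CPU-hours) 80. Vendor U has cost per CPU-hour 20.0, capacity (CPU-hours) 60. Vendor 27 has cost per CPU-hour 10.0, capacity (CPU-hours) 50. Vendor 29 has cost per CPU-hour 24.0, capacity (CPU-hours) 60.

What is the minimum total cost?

650

Fill from the cheapest source first.
Vendor 27 at 10.0: take all 50 CPU-hours ; 10 still needed.
Vendor L (15.0): take the remaining 10 ; done.
Vendor U, Vendor 29, Vendor S, Vendor G: unused.
Cost = 50×10.0 + 10×15.0 = 650.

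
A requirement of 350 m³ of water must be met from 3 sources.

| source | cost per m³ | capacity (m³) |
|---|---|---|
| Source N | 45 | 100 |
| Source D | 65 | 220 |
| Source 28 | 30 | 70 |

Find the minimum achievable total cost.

18300

Cheapest first:
Take 70 from Source 28 at 30 ; need 280 more.
Take 100 from Source N at 45 ; need 180 more.
Source D at 65: take 180 of its 220 ; requirement met.
Cost = 70×30 + 100×45 + 180×65 = 18300.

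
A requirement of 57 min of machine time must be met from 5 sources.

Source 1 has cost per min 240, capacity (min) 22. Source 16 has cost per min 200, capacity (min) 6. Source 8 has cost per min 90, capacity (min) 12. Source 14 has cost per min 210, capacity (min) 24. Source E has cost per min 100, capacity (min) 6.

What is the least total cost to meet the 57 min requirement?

Cheapest first:
Take 12 from Source 8 at 90 ; need 45 more.
Source E at 100: take all 6 min ; 39 still needed.
Source 16 at 200: take all 6 min ; 33 still needed.
Source 14 at 210: take all 24 min ; 9 still needed.
Source 1 at 240: take 9 of its 22 ; requirement met.
Cost = 12×90 + 6×100 + 6×200 + 24×210 + 9×240 = 10080.

10080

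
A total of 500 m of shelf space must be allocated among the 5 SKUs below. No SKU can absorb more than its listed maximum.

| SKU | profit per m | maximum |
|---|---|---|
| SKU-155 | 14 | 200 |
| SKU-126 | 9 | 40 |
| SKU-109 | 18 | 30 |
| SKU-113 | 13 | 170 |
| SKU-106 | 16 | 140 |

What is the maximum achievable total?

Rank by profit per m: SKU-109 18 > SKU-106 16 > SKU-155 14 > SKU-113 13 > SKU-126 9.
SKU-109: +30 to 30 (cap) — 470 left.
SKU-106: +140 to 140 (cap) — 330 left.
SKU-155 takes 200 to reach its cap of 200 — 130 left.
Only 130 left; SKU-113 takes them to reach 130.
Total = 14×200 + 18×30 + 13×130 + 16×140 = 7270.

7270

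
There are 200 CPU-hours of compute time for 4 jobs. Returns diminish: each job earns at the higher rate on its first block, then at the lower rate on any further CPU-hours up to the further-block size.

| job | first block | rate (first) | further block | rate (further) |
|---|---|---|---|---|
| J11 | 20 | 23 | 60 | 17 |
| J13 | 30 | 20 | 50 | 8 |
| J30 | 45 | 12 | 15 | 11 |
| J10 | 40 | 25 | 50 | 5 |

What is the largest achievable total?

Order all 8 blocks by rate: J10/first 25 > J11/first 23 > J13/first 20 > J11/second 17 > J30/first 12 > J30/second 11 > J13/second 8 > J10/second 5.
Fill J10 first block (40 at 25) → 160 left.
J11 first at 23: fill all 20 → 140 left.
J13/first (20): +30 → 110 left.
J11 second at 17: fill all 60 → 50 left.
J30 first at 12: fill all 45 → 5 left.
5 remain; put them into J30 second at 11.
Total = 25×40 + 23×20 + 20×30 + 17×60 + 12×45 + 11×5 = 3675.

3675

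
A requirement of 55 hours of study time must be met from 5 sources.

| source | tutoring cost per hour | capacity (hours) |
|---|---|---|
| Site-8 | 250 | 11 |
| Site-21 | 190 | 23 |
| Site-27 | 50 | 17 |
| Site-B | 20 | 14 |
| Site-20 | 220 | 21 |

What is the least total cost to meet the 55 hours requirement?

Fill from the cheapest source first.
Site-B at 20: take all 14 hours ; 41 still needed.
Site-27 (50): use full 17 ; 24 hours to go.
Take 23 from Site-21 at 190 ; need 1 more.
Site-20 (220): take the remaining 1 ; done.
Site-8: unused.
Cost = 14×20 + 17×50 + 23×190 + 1×220 = 5720.

5720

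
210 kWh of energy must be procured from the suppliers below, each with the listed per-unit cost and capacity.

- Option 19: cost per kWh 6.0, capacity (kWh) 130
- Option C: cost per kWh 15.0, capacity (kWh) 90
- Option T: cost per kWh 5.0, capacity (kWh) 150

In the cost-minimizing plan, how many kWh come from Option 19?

Use suppliers in increasing cost order.
Take 150 from Option T at 5.0 → need 60 more.
Option 19 (6.0): take the remaining 60 → done.
Option C: unused.

60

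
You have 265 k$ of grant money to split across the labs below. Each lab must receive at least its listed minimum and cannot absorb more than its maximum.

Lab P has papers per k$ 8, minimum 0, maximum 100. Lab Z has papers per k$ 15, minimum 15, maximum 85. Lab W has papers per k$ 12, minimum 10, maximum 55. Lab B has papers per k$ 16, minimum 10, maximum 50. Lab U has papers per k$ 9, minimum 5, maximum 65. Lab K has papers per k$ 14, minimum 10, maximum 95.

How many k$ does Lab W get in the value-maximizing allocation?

Meeting every minimum uses 0+15+10+10+5+10 = 50 k$, leaving 215.
Order the labs by papers per k$: Lab B 16 > Lab Z 15 > Lab K 14 > Lab W 12 > Lab U 9 > Lab P 8.
Lab B takes 40 more to reach its cap of 50 ; 175 left.
Give Lab Z 70 more to hit its cap of 85 ; 105 left.
Lab K: +85 to 95 (cap) ; 20 left.
Lab W has room for 45 more but only 20 remain, so it gets 30.

30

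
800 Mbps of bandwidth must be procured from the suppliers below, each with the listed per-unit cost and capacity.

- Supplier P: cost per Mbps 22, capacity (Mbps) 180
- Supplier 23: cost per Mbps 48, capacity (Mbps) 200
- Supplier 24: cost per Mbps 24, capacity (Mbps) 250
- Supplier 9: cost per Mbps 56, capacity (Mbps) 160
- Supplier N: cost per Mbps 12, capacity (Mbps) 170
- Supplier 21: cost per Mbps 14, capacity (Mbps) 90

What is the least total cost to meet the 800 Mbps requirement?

18540

Fill from the cheapest supplier first.
Take 170 from Supplier N at 12 ; need 630 more.
Take 90 from Supplier 21 at 14 ; need 540 more.
Supplier P at 22: take all 180 Mbps ; 360 still needed.
Supplier 24 at 24: take all 250 Mbps ; 110 still needed.
Take 110 from Supplier 23 at 48 to finish.
Supplier 9: unused.
Cost = 170×12 + 90×14 + 180×22 + 250×24 + 110×48 = 18540.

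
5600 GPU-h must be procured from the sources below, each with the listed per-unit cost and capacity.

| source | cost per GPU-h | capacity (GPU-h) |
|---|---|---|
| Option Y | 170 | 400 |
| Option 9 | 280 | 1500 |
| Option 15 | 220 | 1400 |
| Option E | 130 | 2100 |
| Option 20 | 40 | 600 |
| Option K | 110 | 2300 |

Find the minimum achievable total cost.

662000

Fill from the cheapest source first.
Option 20 (40): use full 600 → 5000 GPU-h to go.
Option K (110): use full 2300 → 2700 GPU-h to go.
Take 2100 from Option E at 130 → need 600 more.
Option Y at 170: take all 400 GPU-h → 200 still needed.
Option 15 (220): take the remaining 200 → done.
Option 9: unused.
Cost = 600×40 + 2300×110 + 2100×130 + 400×170 + 200×220 = 662000.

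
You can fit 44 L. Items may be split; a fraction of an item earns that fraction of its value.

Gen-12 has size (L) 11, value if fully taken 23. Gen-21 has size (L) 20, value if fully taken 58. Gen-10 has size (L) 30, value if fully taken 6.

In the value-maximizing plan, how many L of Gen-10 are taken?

13

Rank by value-to-size ratio: Gen-21 58/20≈2.9, Gen-12 23/11≈2.09, Gen-10 6/30≈0.2.
All 20 L of Gen-21 fit (value 58) — 24 remain.
Take all of Gen-12 (11 L, value 23) — 13 L left.
13 L left: a 13/30 share of Gen-10 gives 6×13/30 = 2.6.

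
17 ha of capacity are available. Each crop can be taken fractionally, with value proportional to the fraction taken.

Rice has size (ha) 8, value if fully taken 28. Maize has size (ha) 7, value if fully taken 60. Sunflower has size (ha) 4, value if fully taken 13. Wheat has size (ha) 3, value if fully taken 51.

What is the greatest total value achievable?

135.5

Rank by value-to-size ratio: Wheat 51/3≈17, Maize 60/7≈8.57, Rice 28/8≈3.5, Sunflower 13/4≈3.25.
Take all of Wheat (3 ha, value 51) → 14 ha left.
Maize: take in full, 7 ha for value 60 → 7 left.
Fill the last 7 ha with part of Rice: 7/8 of it earns 24.5.
Total value = 135.5.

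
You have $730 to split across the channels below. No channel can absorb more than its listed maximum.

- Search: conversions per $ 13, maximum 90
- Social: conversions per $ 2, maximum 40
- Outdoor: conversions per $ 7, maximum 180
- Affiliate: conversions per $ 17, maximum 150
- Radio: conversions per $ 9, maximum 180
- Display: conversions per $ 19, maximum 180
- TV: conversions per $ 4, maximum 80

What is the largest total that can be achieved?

9670

Rank by conversions per $: Display 19 > Affiliate 17 > Search 13 > Radio 9 > Outdoor 7 > TV 4 > Social 2.
Display: +180 to 180 (cap) — 550 left.
Affiliate takes 150 to reach its cap of 150 — 400 left.
Search: +90 to 90 (cap) — 310 left.
Radio: +180 to 180 (cap) — 130 left.
Only 130 left; Outdoor takes them to reach 130.
Total = 13×90 + 7×130 + 17×150 + 9×180 + 19×180 = 9670.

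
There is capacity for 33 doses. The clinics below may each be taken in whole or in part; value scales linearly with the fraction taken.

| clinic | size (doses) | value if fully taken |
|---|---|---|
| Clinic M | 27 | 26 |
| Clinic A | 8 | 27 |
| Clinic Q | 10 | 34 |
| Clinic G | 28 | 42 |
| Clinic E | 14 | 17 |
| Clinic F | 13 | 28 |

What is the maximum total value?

Best value per unit of size first: Clinic Q 34/10≈3.4, Clinic A 27/8≈3.38, Clinic F 28/13≈2.15, Clinic G 42/28≈1.5, Clinic E 17/14≈1.21, Clinic M 26/27≈0.963.
Take all of Clinic Q (10 doses, value 34) — 23 doses left.
Take all of Clinic A (8 doses, value 27) — 15 doses left.
Take all of Clinic F (13 doses, value 28) — 2 doses left.
Only 2 doses remain; take 2/28 of Clinic G for value 42×2/28 = 3.
Total value = 92.

92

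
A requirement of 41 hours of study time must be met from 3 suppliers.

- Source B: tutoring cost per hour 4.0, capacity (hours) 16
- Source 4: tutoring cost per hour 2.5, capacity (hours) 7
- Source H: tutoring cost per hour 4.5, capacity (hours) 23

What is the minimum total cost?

162.5

Cheapest first:
Take 7 from Source 4 at 2.5 → need 34 more.
Source B at 4.0: take all 16 hours → 18 still needed.
Take 18 from Source H at 4.5 to finish.
Cost = 7×2.5 + 16×4.0 + 18×4.5 = 162.5.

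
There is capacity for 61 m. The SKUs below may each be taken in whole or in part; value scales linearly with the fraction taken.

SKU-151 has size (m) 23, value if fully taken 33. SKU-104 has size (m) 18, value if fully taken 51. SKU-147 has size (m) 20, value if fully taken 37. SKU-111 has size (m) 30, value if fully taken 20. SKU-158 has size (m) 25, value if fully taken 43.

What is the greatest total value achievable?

127.56

Sort by value density: SKU-104 51/18≈2.83, SKU-147 37/20≈1.85, SKU-158 43/25≈1.72, SKU-151 33/23≈1.43, SKU-111 20/30≈0.667.
All 18 m of SKU-104 fit (value 51) → 43 remain.
Take all of SKU-147 (20 m, value 37) → 23 m left.
Only 23 m remain; take 23/25 of SKU-158 for value 43×23/25 = 39.56.
Total value = 127.56.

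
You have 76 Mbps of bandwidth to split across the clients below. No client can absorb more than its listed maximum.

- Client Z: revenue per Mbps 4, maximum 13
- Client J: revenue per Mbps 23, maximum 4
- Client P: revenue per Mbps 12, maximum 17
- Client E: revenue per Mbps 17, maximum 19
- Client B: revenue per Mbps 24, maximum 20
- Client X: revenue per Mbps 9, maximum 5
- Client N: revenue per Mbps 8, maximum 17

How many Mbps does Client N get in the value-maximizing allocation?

Rank by revenue per Mbps: Client B 24 > Client J 23 > Client E 17 > Client P 12 > Client X 9 > Client N 8 > Client Z 4.
Client B takes 20 to reach its cap of 20 ; 56 left.
Client J takes 4 to reach its cap of 4 ; 52 left.
Client E takes 19 to reach its cap of 19 ; 33 left.
Client P: +17 to 17 (cap) ; 16 left.
Client X: +5 to 5 (cap) ; 11 left.
Client N has room for 17 but only 11 remain, so it gets 11.

11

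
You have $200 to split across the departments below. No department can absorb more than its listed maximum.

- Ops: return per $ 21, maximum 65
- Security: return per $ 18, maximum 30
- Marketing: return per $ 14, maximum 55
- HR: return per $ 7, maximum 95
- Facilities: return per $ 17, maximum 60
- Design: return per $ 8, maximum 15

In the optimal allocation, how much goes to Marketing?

45

Order the departments by return per $: Ops 21 > Security 18 > Facilities 17 > Marketing 14 > Design 8 > HR 7.
Ops takes 65 to reach its cap of 65 → 135 left.
Security: +30 to 30 (cap) → 105 left.
Facilities: +60 to 60 (cap) → 45 left.
Marketing has room for 55 but only 45 remain, so it gets 45.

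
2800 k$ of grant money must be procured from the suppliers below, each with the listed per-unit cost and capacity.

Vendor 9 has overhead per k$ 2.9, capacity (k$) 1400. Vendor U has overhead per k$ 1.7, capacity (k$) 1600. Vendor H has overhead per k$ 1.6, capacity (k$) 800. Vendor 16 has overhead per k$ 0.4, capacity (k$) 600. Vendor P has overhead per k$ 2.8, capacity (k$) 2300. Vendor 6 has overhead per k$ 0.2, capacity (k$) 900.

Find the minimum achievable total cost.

Fill from the cheapest supplier first.
Take 900 from Vendor 6 at 0.2 ; need 1900 more.
Vendor 16 at 0.4: take all 600 k$ ; 1300 still needed.
Vendor H at 1.6: take all 800 k$ ; 500 still needed.
Vendor U (1.7): take the remaining 500 ; done.
Vendor P, Vendor 9: unused.
Cost = 900×0.2 + 600×0.4 + 800×1.6 + 500×1.7 = 2550.

2550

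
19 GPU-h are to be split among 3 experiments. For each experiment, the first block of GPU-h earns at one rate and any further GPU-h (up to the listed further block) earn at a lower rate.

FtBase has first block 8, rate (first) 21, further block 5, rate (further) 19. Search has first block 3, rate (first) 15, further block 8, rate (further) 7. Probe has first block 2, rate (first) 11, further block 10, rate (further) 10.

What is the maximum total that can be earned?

340

Rank every tier by rate: FtBase/tier1 21 > FtBase/tier2 19 > Search/tier1 15 > Probe/tier1 11 > Probe/tier2 10 > Search/tier2 7.
FtBase tier1 at 21: fill all 8 → 11 left.
FtBase/tier2 (19): +5 → 6 left.
Search/tier1 (15): +3 → 3 left.
Fill Probe tier1 block (2 at 11) → 1 left.
Probe/tier2: +1 of 10 at 10; pool empty.
Total = 21×8 + 19×5 + 15×3 + 11×2 + 10×1 = 340.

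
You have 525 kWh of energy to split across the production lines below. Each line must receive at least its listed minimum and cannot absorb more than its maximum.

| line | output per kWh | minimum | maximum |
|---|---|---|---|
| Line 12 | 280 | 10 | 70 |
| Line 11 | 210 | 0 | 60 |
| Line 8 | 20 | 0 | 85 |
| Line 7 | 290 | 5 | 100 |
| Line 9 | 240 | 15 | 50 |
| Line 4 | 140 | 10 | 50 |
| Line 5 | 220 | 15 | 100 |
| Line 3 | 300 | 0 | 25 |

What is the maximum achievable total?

Meeting every minimum uses 10+0+0+5+15+10+15+0 = 55 kWh, leaving 470.
Highest output per kWh first: Line 3 300 > Line 7 290 > Line 12 280 > Line 9 240 > Line 5 220 > Line 11 210 > Line 4 140 > Line 8 20.
Line 3: +25 to 25 (cap) → 445 left.
Give Line 7 95 more to hit its cap of 100 → 350 left.
Line 12 takes 60 more to reach its cap of 70 → 290 left.
Line 9 takes 35 more to reach its cap of 50 → 255 left.
Give Line 5 85 more to hit its cap of 100 → 170 left.
Line 11 takes 60 more to reach its cap of 60 → 110 left.
Line 4 takes 40 more to reach its cap of 50 → 70 left.
Line 8 has room for 85 more but only 70 remain, so it gets 70.
Total = 280×70 + 210×60 + 20×70 + 290×100 + 240×50 + 140×50 + 220×100 + 300×25 = 111100.

111100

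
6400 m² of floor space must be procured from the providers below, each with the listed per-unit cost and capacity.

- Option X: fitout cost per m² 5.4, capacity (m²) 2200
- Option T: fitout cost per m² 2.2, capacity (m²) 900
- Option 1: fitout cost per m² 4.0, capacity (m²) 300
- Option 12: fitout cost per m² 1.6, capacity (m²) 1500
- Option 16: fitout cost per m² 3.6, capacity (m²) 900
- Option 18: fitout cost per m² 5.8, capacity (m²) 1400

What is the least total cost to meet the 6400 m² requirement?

24180

Cheapest first:
Option 12 (1.6): use full 1500 — 4900 m² to go.
Take 900 from Option T at 2.2 — need 4000 more.
Option 16 (3.6): use full 900 — 3100 m² to go.
Option 1 (4.0): use full 300 — 2800 m² to go.
Option X (5.4): use full 2200 — 600 m² to go.
Take 600 from Option 18 at 5.8 to finish.
Cost = 1500×1.6 + 900×2.2 + 900×3.6 + 300×4.0 + 2200×5.4 + 600×5.8 = 24180.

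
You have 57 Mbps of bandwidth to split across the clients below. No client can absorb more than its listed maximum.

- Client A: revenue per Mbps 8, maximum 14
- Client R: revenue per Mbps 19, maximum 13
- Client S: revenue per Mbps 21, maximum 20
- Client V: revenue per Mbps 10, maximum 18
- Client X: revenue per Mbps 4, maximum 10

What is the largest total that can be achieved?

Rank by revenue per Mbps: Client S 21 > Client R 19 > Client V 10 > Client A 8 > Client X 4.
Client S takes 20 to reach its cap of 20 ; 37 left.
Client R: +13 to 13 (cap) ; 24 left.
Give Client V 18 to hit its cap of 18 ; 6 left.
Client A: +6 (room for 14) → 6. Pool exhausted.
Total = 8×6 + 19×13 + 21×20 + 10×18 = 895.

895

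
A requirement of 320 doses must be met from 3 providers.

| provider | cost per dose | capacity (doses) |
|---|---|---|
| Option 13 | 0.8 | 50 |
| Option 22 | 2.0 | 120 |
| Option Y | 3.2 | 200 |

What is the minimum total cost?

Cheapest first:
Option 13 (0.8): use full 50 → 270 doses to go.
Option 22 (2.0): use full 120 → 150 doses to go.
Option Y at 3.2: take 150 of its 200 → requirement met.
Cost = 50×0.8 + 120×2.0 + 150×3.2 = 760.

760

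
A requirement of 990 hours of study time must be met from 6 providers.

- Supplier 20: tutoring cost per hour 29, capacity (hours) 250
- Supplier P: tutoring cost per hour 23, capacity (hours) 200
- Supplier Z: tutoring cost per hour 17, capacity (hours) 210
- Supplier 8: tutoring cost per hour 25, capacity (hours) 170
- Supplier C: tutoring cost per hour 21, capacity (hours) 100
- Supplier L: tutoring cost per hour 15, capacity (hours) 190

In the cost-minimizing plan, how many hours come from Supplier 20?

Cheapest first:
Supplier L (15): use full 190 → 800 hours to go.
Supplier Z at 17: take all 210 hours → 590 still needed.
Take 100 from Supplier C at 21 → need 490 more.
Take 200 from Supplier P at 23 → need 290 more.
Take 170 from Supplier 8 at 25 → need 120 more.
Supplier 20 (29): take the remaining 120 → done.

120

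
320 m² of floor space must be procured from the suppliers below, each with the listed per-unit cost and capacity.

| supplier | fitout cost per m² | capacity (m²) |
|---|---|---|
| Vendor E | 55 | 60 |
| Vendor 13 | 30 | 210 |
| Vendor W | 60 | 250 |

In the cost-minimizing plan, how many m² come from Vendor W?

50

Cheapest first:
Vendor 13 (30): use full 210 — 110 m² to go.
Take 60 from Vendor E at 55 — need 50 more.
Take 50 from Vendor W at 60 to finish.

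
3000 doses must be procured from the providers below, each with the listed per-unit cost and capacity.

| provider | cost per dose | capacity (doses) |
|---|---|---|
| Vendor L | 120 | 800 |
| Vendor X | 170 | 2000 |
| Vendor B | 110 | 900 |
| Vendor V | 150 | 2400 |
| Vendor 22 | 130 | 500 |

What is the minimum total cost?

380000

Cheapest first:
Vendor B at 110: take all 900 doses — 2100 still needed.
Vendor L at 120: take all 800 doses — 1300 still needed.
Vendor 22 at 130: take all 500 doses — 800 still needed.
Vendor V at 150: take 800 of its 2400 — requirement met.
Vendor X: unused.
Cost = 900×110 + 800×120 + 500×130 + 800×150 = 380000.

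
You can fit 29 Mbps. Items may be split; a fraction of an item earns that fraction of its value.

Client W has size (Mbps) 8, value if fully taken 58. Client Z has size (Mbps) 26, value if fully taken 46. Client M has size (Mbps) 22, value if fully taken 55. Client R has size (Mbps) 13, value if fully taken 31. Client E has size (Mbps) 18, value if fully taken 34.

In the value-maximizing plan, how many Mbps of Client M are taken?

21

Sort by value density: Client W 58/8≈7.25, Client M 55/22≈2.5, Client R 31/13≈2.38, Client E 34/18≈1.89, Client Z 46/26≈1.77.
All 8 Mbps of Client W fit (value 58) → 21 remain.
Only 21 Mbps remain; take 21/22 of Client M for value 55×21/22 = 52.5.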